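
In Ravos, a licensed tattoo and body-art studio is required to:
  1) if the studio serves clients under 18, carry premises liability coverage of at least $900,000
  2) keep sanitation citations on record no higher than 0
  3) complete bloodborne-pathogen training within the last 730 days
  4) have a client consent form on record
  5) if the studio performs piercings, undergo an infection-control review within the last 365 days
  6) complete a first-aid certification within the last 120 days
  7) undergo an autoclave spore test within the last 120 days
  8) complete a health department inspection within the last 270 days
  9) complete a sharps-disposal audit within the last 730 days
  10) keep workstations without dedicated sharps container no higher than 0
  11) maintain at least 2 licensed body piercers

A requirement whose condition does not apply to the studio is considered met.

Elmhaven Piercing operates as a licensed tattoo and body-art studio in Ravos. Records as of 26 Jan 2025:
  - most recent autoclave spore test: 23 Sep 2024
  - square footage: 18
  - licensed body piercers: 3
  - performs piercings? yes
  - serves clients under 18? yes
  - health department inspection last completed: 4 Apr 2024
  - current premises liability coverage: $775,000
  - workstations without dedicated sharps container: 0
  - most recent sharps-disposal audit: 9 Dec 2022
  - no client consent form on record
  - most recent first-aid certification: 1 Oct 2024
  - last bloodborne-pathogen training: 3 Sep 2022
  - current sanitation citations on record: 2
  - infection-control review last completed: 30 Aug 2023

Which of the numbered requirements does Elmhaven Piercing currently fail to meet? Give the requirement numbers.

1. condition 'serves clients under 18' holds; premises liability coverage $775,000 < $900,000 → not met
2. sanitation citations on record 2 > 0 → not met
3. bloodborne-pathogen training 876 days ago vs limit 730 → not met
4. client consent form absent → not met
5. condition 'performs piercings' holds; infection-control review 515 days ago vs limit 365 → not met
6. first-aid certification 117 days ago vs limit 120 → met
7. autoclave spore test 125 days ago vs limit 120 → not met
8. health department inspection 297 days ago vs limit 270 → not met
9. sharps-disposal audit 779 days ago vs limit 730 → not met
10. workstations without dedicated sharps container 0 ≤ 0 → met
11. licensed body piercers 3 ≥ 2 → met
Not met: 1, 2, 3, 4, 5, 7, 8, 9

1, 2, 3, 4, 5, 7, 8, 9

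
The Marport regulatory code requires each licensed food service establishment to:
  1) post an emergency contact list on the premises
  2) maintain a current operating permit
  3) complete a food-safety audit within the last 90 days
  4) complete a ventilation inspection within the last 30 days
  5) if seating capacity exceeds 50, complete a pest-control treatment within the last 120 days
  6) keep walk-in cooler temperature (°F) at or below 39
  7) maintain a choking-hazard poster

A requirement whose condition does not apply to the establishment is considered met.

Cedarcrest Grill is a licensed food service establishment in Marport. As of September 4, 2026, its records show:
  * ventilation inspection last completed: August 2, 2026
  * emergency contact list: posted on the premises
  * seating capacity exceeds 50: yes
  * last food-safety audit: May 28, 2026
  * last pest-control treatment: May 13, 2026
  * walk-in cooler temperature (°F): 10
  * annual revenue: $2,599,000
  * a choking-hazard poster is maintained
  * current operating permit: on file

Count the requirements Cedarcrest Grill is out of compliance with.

2

1. emergency contact list present → met
2. current operating permit present → met
3. food-safety audit 99 days ago vs limit 90 → not met
4. ventilation inspection 33 days ago vs limit 30 → not met
5. condition 'seating capacity exceeds 50' holds; pest-control treatment 114 days ago vs limit 120 → met
6. walk-in cooler temperature (°F) 10 ≤ 39 → met
7. choking-hazard poster present → met
Not met: 2 of 7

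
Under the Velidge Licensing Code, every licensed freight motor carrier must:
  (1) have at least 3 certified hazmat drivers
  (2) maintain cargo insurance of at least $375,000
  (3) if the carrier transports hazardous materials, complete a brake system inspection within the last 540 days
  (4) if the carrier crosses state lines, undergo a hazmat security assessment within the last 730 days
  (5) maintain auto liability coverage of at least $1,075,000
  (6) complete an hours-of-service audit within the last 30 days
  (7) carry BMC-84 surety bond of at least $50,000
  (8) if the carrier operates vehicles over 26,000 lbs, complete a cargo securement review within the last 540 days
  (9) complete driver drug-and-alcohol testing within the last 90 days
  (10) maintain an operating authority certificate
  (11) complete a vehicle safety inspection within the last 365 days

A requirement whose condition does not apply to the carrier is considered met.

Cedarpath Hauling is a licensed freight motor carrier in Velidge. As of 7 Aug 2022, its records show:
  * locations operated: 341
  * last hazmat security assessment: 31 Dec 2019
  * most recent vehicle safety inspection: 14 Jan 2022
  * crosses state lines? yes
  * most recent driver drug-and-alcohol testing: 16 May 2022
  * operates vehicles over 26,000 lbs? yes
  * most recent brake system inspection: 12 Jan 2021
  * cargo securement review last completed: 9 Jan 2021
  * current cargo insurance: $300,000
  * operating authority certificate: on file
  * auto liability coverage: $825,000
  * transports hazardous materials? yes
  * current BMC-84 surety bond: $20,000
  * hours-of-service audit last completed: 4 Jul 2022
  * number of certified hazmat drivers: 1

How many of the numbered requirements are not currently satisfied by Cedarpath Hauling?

1. certified hazmat drivers 1 < 3 → not met
2. cargo insurance $300,000 < $375,000 → not met
3. condition 'transports hazardous materials' holds; brake system inspection 572 days ago vs limit 540 → not met
4. condition 'crosses state lines' holds; hazmat security assessment 950 days ago vs limit 730 → not met
5. auto liability coverage $825,000 < $1,075,000 → not met
6. hours-of-service audit 34 days ago vs limit 30 → not met
7. BMC-84 surety bond $20,000 < $50,000 → not met
8. condition 'operates vehicles over 26,000 lbs' holds; cargo securement review 575 days ago vs limit 540 → not met
9. driver drug-and-alcohol testing 83 days ago vs limit 90 → met
10. operating authority certificate present → met
11. vehicle safety inspection 205 days ago vs limit 365 → met
Not met: 8 of 11

8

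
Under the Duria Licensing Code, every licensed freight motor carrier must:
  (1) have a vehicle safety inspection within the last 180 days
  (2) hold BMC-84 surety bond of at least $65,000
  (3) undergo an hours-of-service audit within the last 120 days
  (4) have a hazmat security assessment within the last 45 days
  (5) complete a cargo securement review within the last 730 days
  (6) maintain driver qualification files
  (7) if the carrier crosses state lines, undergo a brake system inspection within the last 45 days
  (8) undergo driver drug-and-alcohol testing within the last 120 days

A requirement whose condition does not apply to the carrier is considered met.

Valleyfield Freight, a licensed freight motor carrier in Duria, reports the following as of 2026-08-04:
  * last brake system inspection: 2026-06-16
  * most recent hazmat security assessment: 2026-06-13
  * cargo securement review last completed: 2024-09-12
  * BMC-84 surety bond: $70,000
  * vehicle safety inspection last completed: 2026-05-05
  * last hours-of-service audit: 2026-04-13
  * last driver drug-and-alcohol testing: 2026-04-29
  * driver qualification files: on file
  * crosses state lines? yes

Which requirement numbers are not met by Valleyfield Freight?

4, 7

1. vehicle safety inspection 91 days ago vs limit 180 → met
2. BMC-84 surety bond $70,000 ≥ $65,000 → met
3. hours-of-service audit 113 days ago vs limit 120 → met
4. hazmat security assessment 52 days ago vs limit 45 → not met
5. cargo securement review 691 days ago vs limit 730 → met
6. driver qualification files present → met
7. condition 'crosses state lines' holds; brake system inspection 49 days ago vs limit 45 → not met
8. driver drug-and-alcohol testing 97 days ago vs limit 120 → met
Not met: 4, 7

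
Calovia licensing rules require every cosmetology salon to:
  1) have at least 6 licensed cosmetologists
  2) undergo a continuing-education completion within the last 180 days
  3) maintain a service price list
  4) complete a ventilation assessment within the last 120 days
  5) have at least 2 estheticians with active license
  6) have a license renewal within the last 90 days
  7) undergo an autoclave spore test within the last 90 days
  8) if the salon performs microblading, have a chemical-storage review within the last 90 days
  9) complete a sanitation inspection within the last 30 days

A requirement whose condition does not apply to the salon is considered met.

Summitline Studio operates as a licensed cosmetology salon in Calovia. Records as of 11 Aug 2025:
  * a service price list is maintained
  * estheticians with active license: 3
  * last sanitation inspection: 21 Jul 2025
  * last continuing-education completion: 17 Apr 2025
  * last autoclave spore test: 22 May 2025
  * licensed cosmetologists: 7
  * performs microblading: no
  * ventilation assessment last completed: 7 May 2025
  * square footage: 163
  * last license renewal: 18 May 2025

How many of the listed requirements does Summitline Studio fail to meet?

0

1. licensed cosmetologists 7 ≥ 6 → met
2. continuing-education completion 116 days ago vs limit 180 → met
3. service price list present → met
4. ventilation assessment 96 days ago vs limit 120 → met
5. estheticians with active license 3 ≥ 2 → met
6. license renewal 85 days ago vs limit 90 → met
7. autoclave spore test 81 days ago vs limit 90 → met
8. condition 'performs microblading' does not hold → requirement n/a → met
9. sanitation inspection 21 days ago vs limit 30 → met
Not met: 0 of 9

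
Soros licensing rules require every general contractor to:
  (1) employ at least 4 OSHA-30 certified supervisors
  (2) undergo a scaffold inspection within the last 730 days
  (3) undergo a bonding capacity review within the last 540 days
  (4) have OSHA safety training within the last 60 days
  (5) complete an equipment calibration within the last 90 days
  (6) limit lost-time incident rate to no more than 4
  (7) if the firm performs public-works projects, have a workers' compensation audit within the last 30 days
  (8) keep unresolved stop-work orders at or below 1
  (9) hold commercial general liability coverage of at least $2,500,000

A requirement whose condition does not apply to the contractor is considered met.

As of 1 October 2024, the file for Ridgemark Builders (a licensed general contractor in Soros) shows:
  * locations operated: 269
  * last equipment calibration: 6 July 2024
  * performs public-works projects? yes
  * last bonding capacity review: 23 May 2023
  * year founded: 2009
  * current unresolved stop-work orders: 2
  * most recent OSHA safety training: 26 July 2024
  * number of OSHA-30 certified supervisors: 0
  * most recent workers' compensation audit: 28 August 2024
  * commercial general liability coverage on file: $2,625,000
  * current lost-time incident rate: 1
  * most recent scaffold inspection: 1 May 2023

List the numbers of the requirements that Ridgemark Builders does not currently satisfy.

1, 4, 7, 8

1. OSHA-30 certified supervisors 0 < 4 → not met
2. scaffold inspection 519 days ago vs limit 730 → met
3. bonding capacity review 497 days ago vs limit 540 → met
4. OSHA safety training 67 days ago vs limit 60 → not met
5. equipment calibration 87 days ago vs limit 90 → met
6. lost-time incident rate 1 ≤ 4 → met
7. condition 'performs public-works projects' holds; workers' compensation audit 34 days ago vs limit 30 → not met
8. unresolved stop-work orders 2 > 1 → not met
9. commercial general liability coverage $2,625,000 ≥ $2,500,000 → met
Not met: 1, 4, 7, 8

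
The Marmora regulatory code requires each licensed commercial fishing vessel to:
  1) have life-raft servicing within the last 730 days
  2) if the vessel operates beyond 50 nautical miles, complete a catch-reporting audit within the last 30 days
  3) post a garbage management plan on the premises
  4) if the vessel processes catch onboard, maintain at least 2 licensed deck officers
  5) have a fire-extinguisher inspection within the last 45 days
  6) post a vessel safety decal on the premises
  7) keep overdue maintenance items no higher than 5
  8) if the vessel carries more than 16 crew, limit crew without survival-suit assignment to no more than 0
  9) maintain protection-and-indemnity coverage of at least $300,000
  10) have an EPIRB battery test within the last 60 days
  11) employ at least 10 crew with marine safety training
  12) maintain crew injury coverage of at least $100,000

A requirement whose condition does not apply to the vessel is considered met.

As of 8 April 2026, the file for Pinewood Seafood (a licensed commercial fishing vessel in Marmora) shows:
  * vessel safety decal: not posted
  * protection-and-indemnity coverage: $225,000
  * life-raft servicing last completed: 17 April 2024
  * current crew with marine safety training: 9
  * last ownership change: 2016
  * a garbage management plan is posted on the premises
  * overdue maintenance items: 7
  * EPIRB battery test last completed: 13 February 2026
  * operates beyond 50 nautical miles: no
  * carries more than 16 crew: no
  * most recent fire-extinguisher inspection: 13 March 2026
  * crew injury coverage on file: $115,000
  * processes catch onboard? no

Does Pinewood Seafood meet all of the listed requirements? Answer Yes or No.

1. life-raft servicing 721 days ago vs limit 730 → met
2. condition 'operates beyond 50 nautical miles' does not hold → requirement n/a → met
3. garbage management plan present → met
4. condition 'processes catch onboard' does not hold → requirement n/a → met
5. fire-extinguisher inspection 26 days ago vs limit 45 → met
6. vessel safety decal absent → not met
7. overdue maintenance items 7 > 5 → not met
8. condition 'carries more than 16 crew' does not hold → requirement n/a → met
9. protection-and-indemnity coverage $225,000 < $300,000 → not met
10. EPIRB battery test 54 days ago vs limit 60 → met
11. crew with marine safety training 9 < 10 → not met
12. crew injury coverage $115,000 ≥ $100,000 → met
Not met: 6, 7, 9, 11

No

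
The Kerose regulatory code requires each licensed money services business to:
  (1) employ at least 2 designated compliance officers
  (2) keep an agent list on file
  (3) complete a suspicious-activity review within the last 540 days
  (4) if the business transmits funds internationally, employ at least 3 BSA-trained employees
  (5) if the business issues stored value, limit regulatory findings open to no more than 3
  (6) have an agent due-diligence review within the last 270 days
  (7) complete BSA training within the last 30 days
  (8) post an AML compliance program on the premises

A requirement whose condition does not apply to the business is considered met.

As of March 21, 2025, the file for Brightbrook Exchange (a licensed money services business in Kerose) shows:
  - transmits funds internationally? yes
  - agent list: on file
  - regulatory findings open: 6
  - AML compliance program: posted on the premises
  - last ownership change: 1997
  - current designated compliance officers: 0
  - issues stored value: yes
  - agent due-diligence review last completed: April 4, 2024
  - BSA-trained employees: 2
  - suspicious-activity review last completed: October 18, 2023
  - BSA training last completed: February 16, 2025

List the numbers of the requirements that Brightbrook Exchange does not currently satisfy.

1. designated compliance officers 0 < 2 → not met
2. agent list present → met
3. suspicious-activity review 520 days ago vs limit 540 → met
4. condition 'transmits funds internationally' holds; BSA-trained employees 2 < 3 → not met
5. condition 'issues stored value' holds; regulatory findings open 6 > 3 → not met
6. agent due-diligence review 351 days ago vs limit 270 → not met
7. BSA training 33 days ago vs limit 30 → not met
8. AML compliance program present → met
Not met: 1, 4, 5, 6, 7

1, 4, 5, 6, 7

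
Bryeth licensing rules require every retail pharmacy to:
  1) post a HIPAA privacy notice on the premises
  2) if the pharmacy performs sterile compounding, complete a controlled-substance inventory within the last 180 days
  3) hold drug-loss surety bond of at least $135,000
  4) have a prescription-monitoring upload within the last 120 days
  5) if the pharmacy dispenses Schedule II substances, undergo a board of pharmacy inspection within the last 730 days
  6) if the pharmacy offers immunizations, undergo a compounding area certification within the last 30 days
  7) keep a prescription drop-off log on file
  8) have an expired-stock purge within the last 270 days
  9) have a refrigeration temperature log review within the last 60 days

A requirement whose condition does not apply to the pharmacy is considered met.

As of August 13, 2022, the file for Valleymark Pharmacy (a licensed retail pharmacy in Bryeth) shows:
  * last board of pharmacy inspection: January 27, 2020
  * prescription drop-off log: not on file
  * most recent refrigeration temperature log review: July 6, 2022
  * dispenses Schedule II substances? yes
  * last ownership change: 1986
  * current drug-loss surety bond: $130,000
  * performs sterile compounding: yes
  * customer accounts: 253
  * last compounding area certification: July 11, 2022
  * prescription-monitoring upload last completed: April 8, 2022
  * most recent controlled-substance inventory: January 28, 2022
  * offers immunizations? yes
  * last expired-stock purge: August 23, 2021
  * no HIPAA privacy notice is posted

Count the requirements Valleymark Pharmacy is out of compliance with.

1. HIPAA privacy notice absent → not met
2. condition 'performs sterile compounding' holds; controlled-substance inventory 197 days ago vs limit 180 → not met
3. drug-loss surety bond $130,000 < $135,000 → not met
4. prescription-monitoring upload 127 days ago vs limit 120 → not met
5. condition 'dispenses Schedule II substances' holds; board of pharmacy inspection 929 days ago vs limit 730 → not met
6. condition 'offers immunizations' holds; compounding area certification 33 days ago vs limit 30 → not met
7. prescription drop-off log absent → not met
8. expired-stock purge 355 days ago vs limit 270 → not met
9. refrigeration temperature log review 38 days ago vs limit 60 → met
Not met: 8 of 9

8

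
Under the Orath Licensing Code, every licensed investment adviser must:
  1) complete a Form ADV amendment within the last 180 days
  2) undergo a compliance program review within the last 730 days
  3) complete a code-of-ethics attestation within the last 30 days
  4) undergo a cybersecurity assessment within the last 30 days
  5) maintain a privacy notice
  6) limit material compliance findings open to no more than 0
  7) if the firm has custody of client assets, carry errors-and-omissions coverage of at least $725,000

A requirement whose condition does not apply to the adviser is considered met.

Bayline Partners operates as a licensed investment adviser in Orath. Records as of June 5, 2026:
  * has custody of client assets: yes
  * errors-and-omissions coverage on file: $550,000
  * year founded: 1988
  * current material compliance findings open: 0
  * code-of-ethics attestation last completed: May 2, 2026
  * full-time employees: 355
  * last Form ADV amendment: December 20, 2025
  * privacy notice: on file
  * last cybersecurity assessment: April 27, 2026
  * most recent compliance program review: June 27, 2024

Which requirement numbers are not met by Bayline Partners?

1. Form ADV amendment 167 days ago vs limit 180 → met
2. compliance program review 708 days ago vs limit 730 → met
3. code-of-ethics attestation 34 days ago vs limit 30 → not met
4. cybersecurity assessment 39 days ago vs limit 30 → not met
5. privacy notice present → met
6. material compliance findings open 0 ≤ 0 → met
7. condition 'has custody of client assets' holds; errors-and-omissions coverage $550,000 < $725,000 → not met
Not met: 3, 4, 7

3, 4, 7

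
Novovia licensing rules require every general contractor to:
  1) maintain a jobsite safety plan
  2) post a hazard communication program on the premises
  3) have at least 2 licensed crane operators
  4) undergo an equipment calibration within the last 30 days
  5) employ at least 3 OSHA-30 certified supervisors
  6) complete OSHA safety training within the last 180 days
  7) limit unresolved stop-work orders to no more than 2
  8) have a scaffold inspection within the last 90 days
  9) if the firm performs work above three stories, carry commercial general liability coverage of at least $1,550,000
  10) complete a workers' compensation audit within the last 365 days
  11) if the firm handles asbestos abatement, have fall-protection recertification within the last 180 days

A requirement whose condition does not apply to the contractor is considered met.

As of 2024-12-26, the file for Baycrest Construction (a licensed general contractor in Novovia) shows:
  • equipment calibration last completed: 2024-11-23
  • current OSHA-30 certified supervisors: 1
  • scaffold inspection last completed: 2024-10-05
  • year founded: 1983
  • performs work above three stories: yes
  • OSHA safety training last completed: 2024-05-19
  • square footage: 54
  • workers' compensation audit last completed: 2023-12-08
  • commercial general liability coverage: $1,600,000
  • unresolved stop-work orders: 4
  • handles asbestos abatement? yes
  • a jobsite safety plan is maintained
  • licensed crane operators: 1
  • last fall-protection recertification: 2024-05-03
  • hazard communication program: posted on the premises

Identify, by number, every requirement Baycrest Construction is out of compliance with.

1. jobsite safety plan present → met
2. hazard communication program present → met
3. licensed crane operators 1 < 2 → not met
4. equipment calibration 33 days ago vs limit 30 → not met
5. OSHA-30 certified supervisors 1 < 3 → not met
6. OSHA safety training 221 days ago vs limit 180 → not met
7. unresolved stop-work orders 4 > 2 → not met
8. scaffold inspection 82 days ago vs limit 90 → met
9. condition 'performs work above three stories' holds; commercial general liability coverage $1,600,000 ≥ $1,550,000 → met
10. workers' compensation audit 384 days ago vs limit 365 → not met
11. condition 'handles asbestos abatement' holds; fall-protection recertification 237 days ago vs limit 180 → not met
Not met: 3, 4, 5, 6, 7, 10, 11

3, 4, 5, 6, 7, 10, 11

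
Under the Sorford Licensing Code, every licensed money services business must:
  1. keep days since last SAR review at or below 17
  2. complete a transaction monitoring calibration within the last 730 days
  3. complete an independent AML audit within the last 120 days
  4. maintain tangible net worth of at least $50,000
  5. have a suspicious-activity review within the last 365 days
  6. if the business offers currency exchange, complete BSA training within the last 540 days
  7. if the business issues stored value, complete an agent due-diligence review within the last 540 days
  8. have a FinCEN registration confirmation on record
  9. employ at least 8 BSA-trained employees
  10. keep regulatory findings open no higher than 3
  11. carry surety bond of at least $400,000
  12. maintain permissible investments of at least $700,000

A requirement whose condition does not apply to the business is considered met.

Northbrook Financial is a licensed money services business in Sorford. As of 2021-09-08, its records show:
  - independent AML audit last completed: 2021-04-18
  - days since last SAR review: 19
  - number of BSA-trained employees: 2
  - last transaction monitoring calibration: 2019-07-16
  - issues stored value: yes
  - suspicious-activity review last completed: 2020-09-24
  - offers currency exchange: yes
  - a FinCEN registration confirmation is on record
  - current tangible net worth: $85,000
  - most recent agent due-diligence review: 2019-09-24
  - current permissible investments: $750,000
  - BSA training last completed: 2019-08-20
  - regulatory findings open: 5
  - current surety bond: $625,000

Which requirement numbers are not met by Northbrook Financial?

1. days since last SAR review 19 > 17 → not met
2. transaction monitoring calibration 785 days ago vs limit 730 → not met
3. independent AML audit 143 days ago vs limit 120 → not met
4. tangible net worth $85,000 ≥ $50,000 → met
5. suspicious-activity review 349 days ago vs limit 365 → met
6. condition 'offers currency exchange' holds; BSA training 750 days ago vs limit 540 → not met
7. condition 'issues stored value' holds; agent due-diligence review 715 days ago vs limit 540 → not met
8. FinCEN registration confirmation present → met
9. BSA-trained employees 2 < 8 → not met
10. regulatory findings open 5 > 3 → not met
11. surety bond $625,000 ≥ $400,000 → met
12. permissible investments $750,000 ≥ $700,000 → met
Not met: 1, 2, 3, 6, 7, 9, 10

1, 2, 3, 6, 7, 9, 10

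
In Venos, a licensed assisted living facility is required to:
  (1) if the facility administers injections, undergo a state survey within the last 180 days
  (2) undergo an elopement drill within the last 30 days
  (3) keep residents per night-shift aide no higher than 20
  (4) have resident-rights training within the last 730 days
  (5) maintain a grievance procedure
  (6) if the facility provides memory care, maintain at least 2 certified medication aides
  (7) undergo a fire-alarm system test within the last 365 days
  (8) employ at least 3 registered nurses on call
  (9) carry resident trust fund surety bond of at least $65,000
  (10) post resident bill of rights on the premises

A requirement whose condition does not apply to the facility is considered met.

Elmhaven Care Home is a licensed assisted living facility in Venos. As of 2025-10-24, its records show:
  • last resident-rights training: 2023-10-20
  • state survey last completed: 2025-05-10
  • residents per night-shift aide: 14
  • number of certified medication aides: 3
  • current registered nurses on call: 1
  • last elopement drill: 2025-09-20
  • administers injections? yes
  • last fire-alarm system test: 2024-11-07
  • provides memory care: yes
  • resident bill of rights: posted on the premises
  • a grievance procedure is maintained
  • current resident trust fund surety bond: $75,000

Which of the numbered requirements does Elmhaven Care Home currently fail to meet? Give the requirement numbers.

1. condition 'administers injections' holds; state survey 167 days ago vs limit 180 → met
2. elopement drill 34 days ago vs limit 30 → not met
3. residents per night-shift aide 14 ≤ 20 → met
4. resident-rights training 735 days ago vs limit 730 → not met
5. grievance procedure present → met
6. condition 'provides memory care' holds; certified medication aides 3 ≥ 2 → met
7. fire-alarm system test 351 days ago vs limit 365 → met
8. registered nurses on call 1 < 3 → not met
9. resident trust fund surety bond $75,000 ≥ $65,000 → met
10. resident bill of rights present → met
Not met: 2, 4, 8

2, 4, 8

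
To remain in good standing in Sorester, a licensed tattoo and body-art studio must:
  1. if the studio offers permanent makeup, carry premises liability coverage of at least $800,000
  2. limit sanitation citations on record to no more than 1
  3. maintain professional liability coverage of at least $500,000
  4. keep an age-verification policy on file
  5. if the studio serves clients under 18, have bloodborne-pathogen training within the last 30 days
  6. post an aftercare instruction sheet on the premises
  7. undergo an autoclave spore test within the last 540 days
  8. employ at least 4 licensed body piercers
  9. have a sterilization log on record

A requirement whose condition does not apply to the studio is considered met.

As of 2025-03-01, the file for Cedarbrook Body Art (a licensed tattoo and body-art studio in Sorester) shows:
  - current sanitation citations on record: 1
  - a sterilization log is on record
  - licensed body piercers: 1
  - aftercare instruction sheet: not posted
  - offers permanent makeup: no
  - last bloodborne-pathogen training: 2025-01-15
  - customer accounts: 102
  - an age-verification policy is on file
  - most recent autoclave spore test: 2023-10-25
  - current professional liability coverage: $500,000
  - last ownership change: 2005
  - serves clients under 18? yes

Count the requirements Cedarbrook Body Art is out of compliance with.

1. condition 'offers permanent makeup' does not hold → requirement n/a → met
2. sanitation citations on record 1 ≤ 1 → met
3. professional liability coverage $500,000 ≥ $500,000 → met
4. age-verification policy present → met
5. condition 'serves clients under 18' holds; bloodborne-pathogen training 45 days ago vs limit 30 → not met
6. aftercare instruction sheet absent → not met
7. autoclave spore test 493 days ago vs limit 540 → met
8. licensed body piercers 1 < 4 → not met
9. sterilization log present → met
Not met: 3 of 9

3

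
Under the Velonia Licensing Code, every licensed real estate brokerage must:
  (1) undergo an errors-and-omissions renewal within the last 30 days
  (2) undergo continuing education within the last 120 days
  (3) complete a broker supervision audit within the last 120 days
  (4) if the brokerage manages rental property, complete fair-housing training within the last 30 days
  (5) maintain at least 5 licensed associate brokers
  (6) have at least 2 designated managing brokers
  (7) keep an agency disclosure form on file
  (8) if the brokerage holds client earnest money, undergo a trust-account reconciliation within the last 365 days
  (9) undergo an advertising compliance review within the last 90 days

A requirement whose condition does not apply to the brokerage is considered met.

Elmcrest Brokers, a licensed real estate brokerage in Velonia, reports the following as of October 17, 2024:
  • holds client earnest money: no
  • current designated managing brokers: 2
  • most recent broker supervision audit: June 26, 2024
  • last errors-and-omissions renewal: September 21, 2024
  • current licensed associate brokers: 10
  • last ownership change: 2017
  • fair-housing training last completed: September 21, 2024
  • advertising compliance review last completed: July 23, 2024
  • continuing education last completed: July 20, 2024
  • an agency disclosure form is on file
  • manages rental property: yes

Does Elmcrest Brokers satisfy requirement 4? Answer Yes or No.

Yes

4. condition 'manages rental property' holds; fair-housing training 26 days ago vs limit 30 → met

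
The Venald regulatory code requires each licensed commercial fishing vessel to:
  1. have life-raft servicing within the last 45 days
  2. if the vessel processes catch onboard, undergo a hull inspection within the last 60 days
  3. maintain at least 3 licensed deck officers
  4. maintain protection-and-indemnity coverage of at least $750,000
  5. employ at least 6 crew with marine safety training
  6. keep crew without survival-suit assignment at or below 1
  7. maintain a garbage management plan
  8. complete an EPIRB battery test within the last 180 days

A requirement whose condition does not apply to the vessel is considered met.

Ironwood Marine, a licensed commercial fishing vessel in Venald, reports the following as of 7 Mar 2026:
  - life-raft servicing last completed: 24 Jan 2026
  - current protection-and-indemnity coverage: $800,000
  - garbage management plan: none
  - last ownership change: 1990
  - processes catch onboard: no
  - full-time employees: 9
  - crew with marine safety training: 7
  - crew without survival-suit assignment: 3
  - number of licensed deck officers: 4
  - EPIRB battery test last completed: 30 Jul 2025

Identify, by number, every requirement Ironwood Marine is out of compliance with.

6, 7, 8

1. life-raft servicing 42 days ago vs limit 45 → met
2. condition 'processes catch onboard' does not hold → requirement n/a → met
3. licensed deck officers 4 ≥ 3 → met
4. protection-and-indemnity coverage $800,000 ≥ $750,000 → met
5. crew with marine safety training 7 ≥ 6 → met
6. crew without survival-suit assignment 3 > 1 → not met
7. garbage management plan absent → not met
8. EPIRB battery test 220 days ago vs limit 180 → not met
Not met: 6, 7, 8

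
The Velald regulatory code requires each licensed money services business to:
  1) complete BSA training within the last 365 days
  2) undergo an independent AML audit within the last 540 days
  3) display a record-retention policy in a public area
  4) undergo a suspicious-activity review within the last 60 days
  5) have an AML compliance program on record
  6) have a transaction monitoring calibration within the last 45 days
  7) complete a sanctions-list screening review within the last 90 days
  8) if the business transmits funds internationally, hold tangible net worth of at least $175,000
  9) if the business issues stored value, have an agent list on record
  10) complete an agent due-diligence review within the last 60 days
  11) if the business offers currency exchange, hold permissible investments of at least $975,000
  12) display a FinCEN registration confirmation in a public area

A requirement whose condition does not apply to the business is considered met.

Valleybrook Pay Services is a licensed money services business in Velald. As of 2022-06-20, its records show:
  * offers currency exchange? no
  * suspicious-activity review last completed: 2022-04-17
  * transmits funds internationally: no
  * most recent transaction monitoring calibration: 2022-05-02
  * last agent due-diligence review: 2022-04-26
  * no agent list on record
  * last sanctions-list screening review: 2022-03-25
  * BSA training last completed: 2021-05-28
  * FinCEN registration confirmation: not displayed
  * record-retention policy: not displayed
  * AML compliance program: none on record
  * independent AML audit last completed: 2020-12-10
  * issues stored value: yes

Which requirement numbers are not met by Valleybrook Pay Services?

1. BSA training 388 days ago vs limit 365 → not met
2. independent AML audit 557 days ago vs limit 540 → not met
3. record-retention policy absent → not met
4. suspicious-activity review 64 days ago vs limit 60 → not met
5. AML compliance program absent → not met
6. transaction monitoring calibration 49 days ago vs limit 45 → not met
7. sanctions-list screening review 87 days ago vs limit 90 → met
8. condition 'transmits funds internationally' does not hold → requirement n/a → met
9. condition 'issues stored value' holds; agent list absent → not met
10. agent due-diligence review 55 days ago vs limit 60 → met
11. condition 'offers currency exchange' does not hold → requirement n/a → met
12. FinCEN registration confirmation absent → not met
Not met: 1, 2, 3, 4, 5, 6, 9, 12

1, 2, 3, 4, 5, 6, 9, 12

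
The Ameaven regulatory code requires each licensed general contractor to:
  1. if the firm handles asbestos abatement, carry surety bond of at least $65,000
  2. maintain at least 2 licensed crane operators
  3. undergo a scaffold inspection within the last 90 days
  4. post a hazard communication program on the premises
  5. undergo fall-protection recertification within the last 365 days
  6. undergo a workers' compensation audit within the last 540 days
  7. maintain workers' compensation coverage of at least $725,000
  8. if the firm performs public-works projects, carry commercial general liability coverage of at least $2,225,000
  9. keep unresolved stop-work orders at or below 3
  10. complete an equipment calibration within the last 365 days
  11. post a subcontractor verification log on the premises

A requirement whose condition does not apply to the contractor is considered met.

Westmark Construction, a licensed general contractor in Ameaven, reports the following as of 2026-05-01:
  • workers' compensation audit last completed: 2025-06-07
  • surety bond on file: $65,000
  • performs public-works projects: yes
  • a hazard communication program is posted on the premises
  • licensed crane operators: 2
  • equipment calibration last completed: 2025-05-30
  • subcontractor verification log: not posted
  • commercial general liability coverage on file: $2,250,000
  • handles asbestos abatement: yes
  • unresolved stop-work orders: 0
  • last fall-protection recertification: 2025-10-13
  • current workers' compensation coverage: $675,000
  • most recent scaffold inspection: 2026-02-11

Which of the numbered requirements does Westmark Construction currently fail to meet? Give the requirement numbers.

1. condition 'handles asbestos abatement' holds; surety bond $65,000 ≥ $65,000 → met
2. licensed crane operators 2 ≥ 2 → met
3. scaffold inspection 79 days ago vs limit 90 → met
4. hazard communication program present → met
5. fall-protection recertification 200 days ago vs limit 365 → met
6. workers' compensation audit 328 days ago vs limit 540 → met
7. workers' compensation coverage $675,000 < $725,000 → not met
8. condition 'performs public-works projects' holds; commercial general liability coverage $2,250,000 ≥ $2,225,000 → met
9. unresolved stop-work orders 0 ≤ 3 → met
10. equipment calibration 336 days ago vs limit 365 → met
11. subcontractor verification log absent → not met
Not met: 7, 11

7, 11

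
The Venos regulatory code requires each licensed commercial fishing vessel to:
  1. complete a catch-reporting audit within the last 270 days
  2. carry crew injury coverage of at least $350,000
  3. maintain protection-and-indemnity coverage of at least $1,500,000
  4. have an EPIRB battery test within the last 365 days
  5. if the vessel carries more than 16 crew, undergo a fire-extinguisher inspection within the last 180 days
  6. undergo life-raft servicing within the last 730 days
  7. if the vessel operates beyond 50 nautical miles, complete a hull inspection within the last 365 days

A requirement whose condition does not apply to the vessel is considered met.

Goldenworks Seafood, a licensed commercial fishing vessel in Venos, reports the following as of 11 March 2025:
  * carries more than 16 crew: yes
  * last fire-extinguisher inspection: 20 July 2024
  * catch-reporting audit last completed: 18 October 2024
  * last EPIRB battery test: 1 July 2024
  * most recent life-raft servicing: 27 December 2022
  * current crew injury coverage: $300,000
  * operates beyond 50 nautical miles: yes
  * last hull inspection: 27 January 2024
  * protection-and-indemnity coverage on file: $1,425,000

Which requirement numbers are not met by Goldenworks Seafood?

1. catch-reporting audit 144 days ago vs limit 270 → met
2. crew injury coverage $300,000 < $350,000 → not met
3. protection-and-indemnity coverage $1,425,000 < $1,500,000 → not met
4. EPIRB battery test 253 days ago vs limit 365 → met
5. condition 'carries more than 16 crew' holds; fire-extinguisher inspection 234 days ago vs limit 180 → not met
6. life-raft servicing 805 days ago vs limit 730 → not met
7. condition 'operates beyond 50 nautical miles' holds; hull inspection 409 days ago vs limit 365 → not met
Not met: 2, 3, 5, 6, 7

2, 3, 5, 6, 7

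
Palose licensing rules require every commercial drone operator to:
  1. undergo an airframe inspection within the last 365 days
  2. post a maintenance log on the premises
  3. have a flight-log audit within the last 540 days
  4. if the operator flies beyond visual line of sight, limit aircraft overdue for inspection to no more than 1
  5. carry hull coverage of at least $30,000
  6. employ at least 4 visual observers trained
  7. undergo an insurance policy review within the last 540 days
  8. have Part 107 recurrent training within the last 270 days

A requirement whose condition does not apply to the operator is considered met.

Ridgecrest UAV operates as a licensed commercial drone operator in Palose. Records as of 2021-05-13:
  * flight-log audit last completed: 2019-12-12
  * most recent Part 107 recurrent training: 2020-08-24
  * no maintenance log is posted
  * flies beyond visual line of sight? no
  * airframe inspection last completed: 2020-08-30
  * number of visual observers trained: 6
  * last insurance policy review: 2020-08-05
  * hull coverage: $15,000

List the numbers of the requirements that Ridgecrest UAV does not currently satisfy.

2, 5

1. airframe inspection 256 days ago vs limit 365 → met
2. maintenance log absent → not met
3. flight-log audit 518 days ago vs limit 540 → met
4. condition 'flies beyond visual line of sight' does not hold → requirement n/a → met
5. hull coverage $15,000 < $30,000 → not met
6. visual observers trained 6 ≥ 4 → met
7. insurance policy review 281 days ago vs limit 540 → met
8. Part 107 recurrent training 262 days ago vs limit 270 → met
Not met: 2, 5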